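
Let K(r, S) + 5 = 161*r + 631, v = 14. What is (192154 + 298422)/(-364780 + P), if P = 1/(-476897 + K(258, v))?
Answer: -213269576208/158581903741 ≈ -1.3449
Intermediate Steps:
K(r, S) = 626 + 161*r (K(r, S) = -5 + (161*r + 631) = -5 + (631 + 161*r) = 626 + 161*r)
P = -1/434733 (P = 1/(-476897 + (626 + 161*258)) = 1/(-476897 + (626 + 41538)) = 1/(-476897 + 42164) = 1/(-434733) = -1/434733 ≈ -2.3003e-6)
(192154 + 298422)/(-364780 + P) = (192154 + 298422)/(-364780 - 1/434733) = 490576/(-158581903741/434733) = 490576*(-434733/158581903741) = -213269576208/158581903741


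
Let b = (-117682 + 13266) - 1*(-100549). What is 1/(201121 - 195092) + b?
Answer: -23314142/6029 ≈ -3867.0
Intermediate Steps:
b = -3867 (b = -104416 + 100549 = -3867)
1/(201121 - 195092) + b = 1/(201121 - 195092) - 3867 = 1/6029 - 3867 = -23314142/6029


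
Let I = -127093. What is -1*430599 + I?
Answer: -557692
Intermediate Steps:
-1*430599 + I = -1*430599 - 127093 = -430599 - 127093 = -557692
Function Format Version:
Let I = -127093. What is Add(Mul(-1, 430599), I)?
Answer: -557692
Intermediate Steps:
Add(Mul(-1, 430599), I) = Add(Mul(-1, 430599), -127093) = Add(-430599, -127093) = -557692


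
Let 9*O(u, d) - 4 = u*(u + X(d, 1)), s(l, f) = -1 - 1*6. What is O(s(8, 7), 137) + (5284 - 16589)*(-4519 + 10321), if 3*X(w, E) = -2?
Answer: -1770973297/27 ≈ -6.5592e+7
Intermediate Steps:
s(l, f) = -7 (s(l, f) = -1 - 6 = -7)
X(w, E) = -⅔ (X(w, E) = (⅓)*(-2) = -⅔)
O(u, d) = 4/9 + u*(-⅔ + u)/9 (O(u, d) = 4/9 + (u*(u - ⅔))/9 = 4/9 + (u*(-⅔ + u))/9 = 4/9 + u*(-⅔ + u)/9)
O(s(8, 7), 137) + (5284 - 16589)*(-4519 + 10321) = (4/9 - 2/27*(-7) + (⅑)*(-7)²) + (5284 - 16589)*(-4519 + 10321) = (4/9 + 14/27 + (⅑)*49) - 11305*5802 = (4/9 + 14/27 + 49/9) - 65591610 = 173/27 - 65591610 = -1770973297/27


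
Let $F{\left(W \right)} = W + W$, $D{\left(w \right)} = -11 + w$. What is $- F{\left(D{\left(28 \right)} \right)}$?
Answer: $-34$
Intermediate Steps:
$F{\left(W \right)} = 2 W$
$- F{\left(D{\left(28 \right)} \right)} = - 2 \left(-11 + 28\right) = - 2 \cdot 17 = \left(-1\right) 34 = -34$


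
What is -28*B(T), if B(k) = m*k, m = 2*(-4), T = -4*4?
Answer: -3584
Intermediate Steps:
T = -16
m = -8
B(k) = -8*k
-28*B(T) = -(-224)*(-16) = -28*128 = -3584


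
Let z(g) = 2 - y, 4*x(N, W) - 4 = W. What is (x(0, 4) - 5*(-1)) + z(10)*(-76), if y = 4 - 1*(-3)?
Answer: 387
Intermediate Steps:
x(N, W) = 1 + W/4
y = 7 (y = 4 + 3 = 7)
z(g) = -5 (z(g) = 2 - 1*7 = 2 - 7 = -5)
(x(0, 4) - 5*(-1)) + z(10)*(-76) = ((1 + (¼)*4) - 5*(-1)) - 5*(-76) = ((1 + 1) + 5) + 380 = (2 + 5) + 380 = 7 + 380 = 387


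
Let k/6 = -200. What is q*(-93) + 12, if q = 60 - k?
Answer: -117168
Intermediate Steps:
k = -1200 (k = 6*(-200) = -1200)
q = 1260 (q = 60 - 1*(-1200) = 60 + 1200 = 1260)
q*(-93) + 12 = 1260*(-93) + 12 = -117180 + 12 = -117168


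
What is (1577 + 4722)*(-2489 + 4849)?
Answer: 14865640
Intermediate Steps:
(1577 + 4722)*(-2489 + 4849) = 6299*2360 = 14865640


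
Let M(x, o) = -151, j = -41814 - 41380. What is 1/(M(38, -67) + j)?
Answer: -1/83345 ≈ -1.1998e-5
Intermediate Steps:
j = -83194
1/(M(38, -67) + j) = 1/(-151 - 83194) = 1/(-83345) = -1/83345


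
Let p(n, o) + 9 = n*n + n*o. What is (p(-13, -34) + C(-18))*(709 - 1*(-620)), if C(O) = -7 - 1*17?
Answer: 768162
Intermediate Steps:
C(O) = -24 (C(O) = -7 - 17 = -24)
p(n, o) = -9 + n² + n*o (p(n, o) = -9 + (n*n + n*o) = -9 + (n² + n*o) = -9 + n² + n*o)
(p(-13, -34) + C(-18))*(709 - 1*(-620)) = ((-9 + (-13)² - 13*(-34)) - 24)*(709 - 1*(-620)) = ((-9 + 169 + 442) - 24)*(709 + 620) = (602 - 24)*1329 = 578*1329 = 768162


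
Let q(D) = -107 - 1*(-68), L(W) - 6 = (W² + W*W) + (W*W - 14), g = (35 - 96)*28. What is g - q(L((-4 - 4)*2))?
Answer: -1669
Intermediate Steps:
g = -1708 (g = -61*28 = -1708)
L(W) = -8 + 3*W² (L(W) = 6 + ((W² + W*W) + (W*W - 14)) = 6 + ((W² + W²) + (W² - 14)) = 6 + (2*W² + (-14 + W²)) = 6 + (-14 + 3*W²) = -8 + 3*W²)
q(D) = -39 (q(D) = -107 + 68 = -39)
g - q(L((-4 - 4)*2)) = -1708 - 1*(-39) = -1708 + 39 = -1669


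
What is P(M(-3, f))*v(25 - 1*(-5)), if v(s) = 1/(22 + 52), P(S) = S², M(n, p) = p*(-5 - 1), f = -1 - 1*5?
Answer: 648/37 ≈ 17.514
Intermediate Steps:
f = -6 (f = -1 - 5 = -6)
M(n, p) = -6*p (M(n, p) = p*(-6) = -6*p)
v(s) = 1/74
P(M(-3, f))*v(25 - 1*(-5)) = (-6*(-6))²*(1/74) = 36²*(1/74) = 1296*(1/74) = 648/37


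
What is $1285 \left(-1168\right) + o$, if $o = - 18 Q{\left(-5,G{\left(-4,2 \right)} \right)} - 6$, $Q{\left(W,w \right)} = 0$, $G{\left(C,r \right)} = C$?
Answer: $-1500886$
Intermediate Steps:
$o = -6$ ($o = \left(-18\right) 0 - 6 = 0 - 6 = -6$)
$1285 \left(-1168\right) + o = 1285 \left(-1168\right) - 6 = -1500880 - 6 = -1500886$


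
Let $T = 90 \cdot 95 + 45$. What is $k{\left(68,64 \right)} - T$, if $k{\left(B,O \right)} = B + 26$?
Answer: $-8501$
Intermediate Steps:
$k{\left(B,O \right)} = 26 + B$
$T = 8595$ ($T = 8550 + 45 = 8595$)
$k{\left(68,64 \right)} - T = \left(26 + 68\right) - 8595 = 94 - 8595 = -8501$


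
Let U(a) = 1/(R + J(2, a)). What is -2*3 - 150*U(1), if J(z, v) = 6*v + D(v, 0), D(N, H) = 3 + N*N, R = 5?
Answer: -16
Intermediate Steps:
D(N, H) = 3 + N²
J(z, v) = 3 + v² + 6*v (J(z, v) = 6*v + (3 + v²) = 3 + v² + 6*v)
U(a) = 1/(8 + a² + 6*a) (U(a) = 1/(5 + (3 + a² + 6*a)) = 1/(8 + a² + 6*a))
-2*3 - 150*U(1) = -2*3 - 150/(8 + 1² + 6*1) = -6 - 150/(8 + 1 + 6) = -6 - 150/15 = -6 - 150*1/15 = -6 - 10 = -16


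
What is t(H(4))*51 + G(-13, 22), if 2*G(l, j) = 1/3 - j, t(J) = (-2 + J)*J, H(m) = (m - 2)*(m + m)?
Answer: 68479/6 ≈ 11413.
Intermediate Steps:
H(m) = 2*m*(-2 + m) (H(m) = (-2 + m)*(2*m) = 2*m*(-2 + m))
t(J) = J*(-2 + J)
G(l, j) = ⅙ - j/2 (G(l, j) = (1/3 - j)/2 = (⅓ - j)/2 = ⅙ - j/2)
t(H(4))*51 + G(-13, 22) = ((2*4*(-2 + 4))*(-2 + 2*4*(-2 + 4)))*51 + (⅙ - ½*22) = ((2*4*2)*(-2 + 2*4*2))*51 + (⅙ - 11) = (16*(-2 + 16))*51 - 65/6 = (16*14)*51 - 65/6 = 224*51 - 65/6 = 11424 - 65/6 = 68479/6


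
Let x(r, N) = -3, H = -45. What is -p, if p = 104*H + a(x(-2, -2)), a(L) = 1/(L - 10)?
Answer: 60841/13 ≈ 4680.1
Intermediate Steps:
a(L) = 1/(-10 + L)
p = -60841/13 (p = 104*(-45) + 1/(-10 - 3) = -4680 + 1/(-13) = -4680 - 1/13 = -60841/13 ≈ -4680.1)
-p = -1*(-60841/13) = 60841/13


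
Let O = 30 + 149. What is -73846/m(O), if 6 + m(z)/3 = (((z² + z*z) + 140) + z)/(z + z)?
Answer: -26436868/186759 ≈ -141.56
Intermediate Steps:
O = 179
m(z) = -18 + 3*(140 + z + 2*z²)/(2*z) (m(z) = -18 + 3*((((z² + z*z) + 140) + z)/(z + z)) = -18 + 3*((((z² + z²) + 140) + z)/((2*z))) = -18 + 3*(((2*z² + 140) + z)*(1/(2*z))) = -18 + 3*(((140 + 2*z²) + z)*(1/(2*z))) = -18 + 3*((140 + z + 2*z²)*(1/(2*z))) = -18 + 3*((140 + z + 2*z²)/(2*z)) = -18 + 3*(140 + z + 2*z²)/(2*z))
-73846/m(O) = -73846/(-33/2 + 3*179 + 210/179) = -73846/(-33/2 + 537 + 210*(1/179)) = -73846/(-33/2 + 537 + 210/179) = -73846/186759/358 = -73846*358/186759 = -26436868/186759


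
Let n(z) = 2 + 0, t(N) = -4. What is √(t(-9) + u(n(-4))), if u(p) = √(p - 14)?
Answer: √(-4 + 2*I*√3) ≈ 0.80359 + 2.1554*I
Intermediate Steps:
n(z) = 2
u(p) = √(-14 + p)
√(t(-9) + u(n(-4))) = √(-4 + √(-14 + 2)) = √(-4 + √(-12)) = √(-4 + 2*I*√3)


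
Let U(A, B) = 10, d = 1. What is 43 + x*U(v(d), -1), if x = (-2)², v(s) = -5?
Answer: 83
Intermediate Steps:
x = 4
43 + x*U(v(d), -1) = 43 + 4*10 = 43 + 40 = 83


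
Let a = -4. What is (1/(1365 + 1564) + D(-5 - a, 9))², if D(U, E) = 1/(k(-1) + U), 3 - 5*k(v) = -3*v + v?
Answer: 214358881/137264656 ≈ 1.5616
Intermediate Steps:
k(v) = ⅗ + 2*v/5 (k(v) = ⅗ - (-3*v + v)/5 = ⅗ - (-2)*v/5 = ⅗ + 2*v/5)
D(U, E) = 1/(⅕ + U) (D(U, E) = 1/((⅗ + (⅖)*(-1)) + U) = 1/((⅗ - ⅖) + U) = 1/(⅕ + U))
(1/(1365 + 1564) + D(-5 - a, 9))² = (1/(1365 + 1564) + 5/(1 + 5*(-5 - 1*(-4))))² = (1/2929 + 5/(1 + 5*(-5 + 4)))² = (1/2929 + 5/(1 + 5*(-1)))² = (1/2929 + 5/(1 - 5))² = (1/2929 + 5/(-4))² = (1/2929 + 5*(-¼))² = (1/2929 - 5/4)² = (-14641/11716)² = 214358881/137264656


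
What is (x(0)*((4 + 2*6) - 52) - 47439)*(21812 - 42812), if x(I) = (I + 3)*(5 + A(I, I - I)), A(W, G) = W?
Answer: 1007559000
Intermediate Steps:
x(I) = (3 + I)*(5 + I) (x(I) = (I + 3)*(5 + I) = (3 + I)*(5 + I))
(x(0)*((4 + 2*6) - 52) - 47439)*(21812 - 42812) = ((15 + 0² + 8*0)*((4 + 2*6) - 52) - 47439)*(21812 - 42812) = ((15 + 0 + 0)*((4 + 12) - 52) - 47439)*(-21000) = (15*(16 - 52) - 47439)*(-21000) = (15*(-36) - 47439)*(-21000) = (-540 - 47439)*(-21000) = -47979*(-21000) = 1007559000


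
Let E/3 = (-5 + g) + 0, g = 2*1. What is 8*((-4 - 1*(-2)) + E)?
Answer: -88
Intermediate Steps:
g = 2
E = -9 (E = 3*((-5 + 2) + 0) = 3*(-3 + 0) = 3*(-3) = -9)
8*((-4 - 1*(-2)) + E) = 8*((-4 - 1*(-2)) - 9) = 8*((-4 + 2) - 9) = 8*(-2 - 9) = 8*(-11) = -88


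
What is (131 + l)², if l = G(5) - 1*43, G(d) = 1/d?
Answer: 194481/25 ≈ 7779.2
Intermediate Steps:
l = -214/5 (l = 1/5 - 1*43 = ⅕ - 43 = -214/5 ≈ -42.800)
(131 + l)² = (131 - 214/5)² = (441/5)² = 194481/25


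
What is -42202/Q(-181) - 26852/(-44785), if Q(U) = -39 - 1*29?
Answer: 945921253/1522690 ≈ 621.22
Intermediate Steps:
Q(U) = -68 (Q(U) = -39 - 29 = -68)
-42202/Q(-181) - 26852/(-44785) = -42202/(-68) - 26852/(-44785) = -42202*(-1/68) - 26852*(-1/44785) = 21101/34 + 26852/44785 = 945921253/1522690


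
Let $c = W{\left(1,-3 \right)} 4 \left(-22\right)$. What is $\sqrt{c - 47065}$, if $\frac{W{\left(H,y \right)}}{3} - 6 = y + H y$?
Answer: $i \sqrt{47065} \approx 216.94 i$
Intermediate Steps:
$W{\left(H,y \right)} = 18 + 3 y + 3 H y$ ($W{\left(H,y \right)} = 18 + 3 \left(y + H y\right) = 18 + \left(3 y + 3 H y\right) = 18 + 3 y + 3 H y$)
$c = 0$ ($c = \left(18 + 3 \left(-3\right) + 3 \cdot 1 \left(-3\right)\right) 4 \left(-22\right) = \left(18 - 9 - 9\right) 4 \left(-22\right) = 0 \cdot 4 \left(-22\right) = 0 \left(-22\right) = 0$)
$\sqrt{c - 47065} = \sqrt{0 - 47065} = \sqrt{-47065} = i \sqrt{47065}$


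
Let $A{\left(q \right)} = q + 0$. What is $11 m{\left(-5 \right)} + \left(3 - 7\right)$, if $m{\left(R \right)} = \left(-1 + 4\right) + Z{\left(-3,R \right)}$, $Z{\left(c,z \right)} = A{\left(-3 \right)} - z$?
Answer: $51$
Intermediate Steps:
$A{\left(q \right)} = q$
$Z{\left(c,z \right)} = -3 - z$
$m{\left(R \right)} = - R$ ($m{\left(R \right)} = \left(-1 + 4\right) - \left(3 + R\right) = 3 - \left(3 + R\right) = - R$)
$11 m{\left(-5 \right)} + \left(3 - 7\right) = 11 \left(\left(-1\right) \left(-5\right)\right) + \left(3 - 7\right) = 11 \cdot 5 + \left(3 - 7\right) = 55 - 4 = 51$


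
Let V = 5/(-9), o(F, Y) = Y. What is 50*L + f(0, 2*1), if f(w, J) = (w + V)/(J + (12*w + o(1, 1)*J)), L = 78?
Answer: 140395/36 ≈ 3899.9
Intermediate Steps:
V = -5/9 (V = 5*(-⅑) = -5/9 ≈ -0.55556)
f(w, J) = (-5/9 + w)/(2*J + 12*w) (f(w, J) = (w - 5/9)/(J + (12*w + 1*J)) = (-5/9 + w)/(J + (12*w + J)) = (-5/9 + w)/(J + (J + 12*w)) = (-5/9 + w)/(2*J + 12*w))
50*L + f(0, 2*1) = 50*78 + (-5 + 9*0)/(18*(2*1 + 6*0)) = 3900 + (-5 + 0)/(18*(2 + 0)) = 3900 + (1/18)*(-5)/2 = 3900 + (1/18)*(½)*(-5) = 3900 - 5/36 = 140395/36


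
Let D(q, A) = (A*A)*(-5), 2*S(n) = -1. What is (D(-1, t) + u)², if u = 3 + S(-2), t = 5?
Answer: 60025/4 ≈ 15006.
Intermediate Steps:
S(n) = -½ (S(n) = (½)*(-1) = -½)
D(q, A) = -5*A² (D(q, A) = A²*(-5) = -5*A²)
u = 5/2 (u = 3 - ½ = 5/2 ≈ 2.5000)
(D(-1, t) + u)² = (-5*5² + 5/2)² = (-5*25 + 5/2)² = (-125 + 5/2)² = (-245/2)² = 60025/4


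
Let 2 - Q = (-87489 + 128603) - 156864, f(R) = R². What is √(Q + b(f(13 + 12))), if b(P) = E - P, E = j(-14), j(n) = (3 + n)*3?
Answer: √115094 ≈ 339.25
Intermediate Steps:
j(n) = 9 + 3*n
E = -33 (E = 9 + 3*(-14) = 9 - 42 = -33)
b(P) = -33 - P
Q = 115752 (Q = 2 - ((-87489 + 128603) - 156864) = 2 - (41114 - 156864) = 2 - 1*(-115750) = 2 + 115750 = 115752)
√(Q + b(f(13 + 12))) = √(115752 + (-33 - (13 + 12)²)) = √(115752 + (-33 - 1*25²)) = √(115752 + (-33 - 1*625)) = √(115752 + (-33 - 625)) = √(115752 - 658) = √115094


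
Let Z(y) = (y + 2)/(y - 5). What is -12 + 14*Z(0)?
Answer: -88/5 ≈ -17.600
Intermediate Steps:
Z(y) = (2 + y)/(-5 + y)
-12 + 14*Z(0) = -12 + 14*((2 + 0)/(-5 + 0)) = -12 + 14*(2/(-5)) = -12 + 14*(-1/5*2) = -12 + 14*(-2/5) = -12 - 28/5 = -88/5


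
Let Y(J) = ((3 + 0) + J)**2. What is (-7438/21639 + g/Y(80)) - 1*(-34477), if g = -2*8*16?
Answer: 5139466534901/149071071 ≈ 34477.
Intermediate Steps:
g = -256 (g = -16*16 = -256)
Y(J) = (3 + J)**2
(-7438/21639 + g/Y(80)) - 1*(-34477) = (-7438/21639 - 256/(3 + 80)**2) - 1*(-34477) = (-7438*1/21639 - 256/(83**2)) + 34477 = (-7438/21639 - 256/6889) + 34477 = -56779966/149071071 + 34477 = 5139466534901/149071071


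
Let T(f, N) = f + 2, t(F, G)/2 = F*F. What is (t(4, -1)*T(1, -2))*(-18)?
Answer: -1728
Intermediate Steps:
t(F, G) = 2*F² (t(F, G) = 2*(F*F) = 2*F²)
T(f, N) = 2 + f
(t(4, -1)*T(1, -2))*(-18) = ((2*4²)*(2 + 1))*(-18) = ((2*16)*3)*(-18) = (32*3)*(-18) = 96*(-18) = -1728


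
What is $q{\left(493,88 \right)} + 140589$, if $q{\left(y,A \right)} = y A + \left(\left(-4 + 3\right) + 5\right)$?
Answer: $183977$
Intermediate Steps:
$q{\left(y,A \right)} = 4 + A y$ ($q{\left(y,A \right)} = A y + \left(-1 + 5\right) = A y + 4 = 4 + A y$)
$q{\left(493,88 \right)} + 140589 = \left(4 + 88 \cdot 493\right) + 140589 = \left(4 + 43384\right) + 140589 = 43388 + 140589 = 183977$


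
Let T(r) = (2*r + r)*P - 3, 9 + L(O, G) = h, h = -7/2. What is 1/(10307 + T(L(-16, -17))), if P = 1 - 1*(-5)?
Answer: 1/10079 ≈ 9.9216e-5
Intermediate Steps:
P = 6 (P = 1 + 5 = 6)
h = -7/2 (h = -7*1/2 = -7/2 ≈ -3.5000)
L(O, G) = -25/2 (L(O, G) = -9 - 7/2 = -25/2)
T(r) = -3 + 18*r (T(r) = (2*r + r)*6 - 3 = (3*r)*6 - 3 = 18*r - 3 = -3 + 18*r)
1/(10307 + T(L(-16, -17))) = 1/(10307 + (-3 + 18*(-25/2))) = 1/(10307 + (-3 - 225)) = 1/(10307 - 228) = 1/10079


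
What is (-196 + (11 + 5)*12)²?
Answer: 16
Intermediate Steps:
(-196 + (11 + 5)*12)² = (-196 + 16*12)² = (-196 + 192)² = (-4)² = 16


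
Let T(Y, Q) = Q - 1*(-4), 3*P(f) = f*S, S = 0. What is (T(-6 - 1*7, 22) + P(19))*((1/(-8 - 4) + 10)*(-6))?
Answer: -1547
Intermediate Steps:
P(f) = 0 (P(f) = (f*0)/3 = (⅓)*0 = 0)
T(Y, Q) = 4 + Q (T(Y, Q) = Q + 4 = 4 + Q)
(T(-6 - 1*7, 22) + P(19))*((1/(-8 - 4) + 10)*(-6)) = ((4 + 22) + 0)*((1/(-8 - 4) + 10)*(-6)) = (26 + 0)*((1/(-12) + 10)*(-6)) = 26*((-1/12 + 10)*(-6)) = 26*((119/12)*(-6)) = 26*(-119/2) = -1547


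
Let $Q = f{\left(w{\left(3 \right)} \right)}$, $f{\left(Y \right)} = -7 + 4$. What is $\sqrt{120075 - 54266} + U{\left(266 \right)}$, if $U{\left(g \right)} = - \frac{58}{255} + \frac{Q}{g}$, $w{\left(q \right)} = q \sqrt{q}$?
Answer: $- \frac{16193}{67830} + \sqrt{65809} \approx 256.29$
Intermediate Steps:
$w{\left(q \right)} = q^{\frac{3}{2}}$
$f{\left(Y \right)} = -3$
$Q = -3$
$U{\left(g \right)} = - \frac{58}{255} - \frac{3}{g}$
$\sqrt{120075 - 54266} + U{\left(266 \right)} = \sqrt{120075 - 54266} - \left(\frac{58}{255} + \frac{3}{266}\right) = \sqrt{65809} - \frac{16193}{67830} = - \frac{16193}{67830} + \sqrt{65809}$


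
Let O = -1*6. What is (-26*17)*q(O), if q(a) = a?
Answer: 2652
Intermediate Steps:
O = -6
(-26*17)*q(O) = -26*17*(-6) = -442*(-6) = 2652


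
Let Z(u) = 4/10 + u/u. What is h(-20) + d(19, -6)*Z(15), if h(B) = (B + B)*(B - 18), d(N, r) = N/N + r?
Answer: 1513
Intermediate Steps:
d(N, r) = 1 + r
h(B) = 2*B*(-18 + B) (h(B) = (2*B)*(-18 + B) = 2*B*(-18 + B))
Z(u) = 7/5 (Z(u) = 4*(⅒) + 1 = ⅖ + 1 = 7/5)
h(-20) + d(19, -6)*Z(15) = 2*(-20)*(-18 - 20) + (1 - 6)*(7/5) = 2*(-20)*(-38) - 5*7/5 = 1520 - 7 = 1513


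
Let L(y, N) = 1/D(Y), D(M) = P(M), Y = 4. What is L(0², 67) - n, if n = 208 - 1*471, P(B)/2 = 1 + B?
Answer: 2631/10 ≈ 263.10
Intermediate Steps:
P(B) = 2 + 2*B (P(B) = 2*(1 + B) = 2 + 2*B)
n = -263 (n = 208 - 471 = -263)
D(M) = 2 + 2*M
L(y, N) = ⅒ (L(y, N) = 1/(2 + 2*4) = 1/(2 + 8) = 1/10 = ⅒)
L(0², 67) - n = ⅒ - 1*(-263) = ⅒ + 263 = 2631/10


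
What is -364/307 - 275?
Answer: -84789/307 ≈ -276.19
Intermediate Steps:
-364/307 - 275 = -84789/307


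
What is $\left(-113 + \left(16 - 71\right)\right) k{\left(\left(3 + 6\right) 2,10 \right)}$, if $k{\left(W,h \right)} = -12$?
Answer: $2016$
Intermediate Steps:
$\left(-113 + \left(16 - 71\right)\right) k{\left(\left(3 + 6\right) 2,10 \right)} = \left(-113 + \left(16 - 71\right)\right) \left(-12\right) = \left(-113 - 55\right) \left(-12\right) = \left(-168\right) \left(-12\right) = 2016$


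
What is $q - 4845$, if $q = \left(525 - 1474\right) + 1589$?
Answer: $-4205$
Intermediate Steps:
$q = 640$ ($q = \left(525 - 1474\right) + 1589 = -949 + 1589 = 640$)
$q - 4845 = 640 - 4845 = -4205$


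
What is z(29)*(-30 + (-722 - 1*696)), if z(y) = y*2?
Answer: -83984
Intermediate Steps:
z(y) = 2*y
z(29)*(-30 + (-722 - 1*696)) = (2*29)*(-30 + (-722 - 1*696)) = 58*(-30 + (-722 - 696)) = 58*(-30 - 1418) = 58*(-1448) = -83984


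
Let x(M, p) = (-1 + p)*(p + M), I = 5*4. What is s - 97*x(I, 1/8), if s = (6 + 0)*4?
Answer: 110855/64 ≈ 1732.1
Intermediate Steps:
I = 20
x(M, p) = (-1 + p)*(M + p)
s = 24 (s = 6*4 = 24)
s - 97*x(I, 1/8) = 24 - 97*((1/8)² - 1*20 - 1/8 + 20*(1/8)) = 24 - 97*((1*(⅛))² - 20 - 1/8 + 20*(1*(⅛))) = 24 - 97*((⅛)² - 20 - 1*⅛ + 20*(⅛)) = 24 - 97*(1/64 - 20 - ⅛ + 5/2) = 24 - 97*(-1127/64) = 24 + 109319/64 = 110855/64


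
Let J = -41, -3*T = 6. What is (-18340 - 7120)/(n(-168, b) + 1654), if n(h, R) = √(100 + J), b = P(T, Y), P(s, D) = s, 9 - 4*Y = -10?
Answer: -42110840/2735657 + 25460*√59/2735657 ≈ -15.322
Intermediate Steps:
Y = 19/4 (Y = 9/4 - ¼*(-10) = 9/4 + 5/2 = 19/4 ≈ 4.7500)
T = -2 (T = -⅓*6 = -2)
b = -2
n(h, R) = √59 (n(h, R) = √(100 - 41) = √59)
(-18340 - 7120)/(n(-168, b) + 1654) = (-18340 - 7120)/(√59 + 1654) = -25460/(1654 + √59)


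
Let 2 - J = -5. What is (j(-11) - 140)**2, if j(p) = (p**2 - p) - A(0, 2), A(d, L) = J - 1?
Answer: 196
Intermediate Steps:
J = 7 (J = 2 - 1*(-5) = 2 + 5 = 7)
A(d, L) = 6 (A(d, L) = 7 - 1 = 6)
j(p) = -6 + p**2 - p (j(p) = (p**2 - p) - 1*6 = (p**2 - p) - 6 = -6 + p**2 - p)
(j(-11) - 140)**2 = ((-6 + (-11)**2 - 1*(-11)) - 140)**2 = ((-6 + 121 + 11) - 140)**2 = (126 - 140)**2 = (-14)**2 = 196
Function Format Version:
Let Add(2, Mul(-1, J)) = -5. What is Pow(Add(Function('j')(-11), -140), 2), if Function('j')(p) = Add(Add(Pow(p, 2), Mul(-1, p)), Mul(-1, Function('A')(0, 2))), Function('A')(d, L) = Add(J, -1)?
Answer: 196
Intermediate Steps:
J = 7 (J = Add(2, Mul(-1, -5)) = Add(2, 5) = 7)
Function('A')(d, L) = 6 (Function('A')(d, L) = Add(7, -1) = 6)
Function('j')(p) = Add(-6, Pow(p, 2), Mul(-1, p)) (Function('j')(p) = Add(Add(Pow(p, 2), Mul(-1, p)), Mul(-1, 6)) = Add(Add(Pow(p, 2), Mul(-1, p)), -6) = Add(-6, Pow(p, 2), Mul(-1, p)))
Pow(Add(Function('j')(-11), -140), 2) = Pow(Add(Add(-6, Pow(-11, 2), Mul(-1, -11)), -140), 2) = Pow(Add(Add(-6, 121, 11), -140), 2) = Pow(Add(126, -140), 2) = Pow(-14, 2) = 196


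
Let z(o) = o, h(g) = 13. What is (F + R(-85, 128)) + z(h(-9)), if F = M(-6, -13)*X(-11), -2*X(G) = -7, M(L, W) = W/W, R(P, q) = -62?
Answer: -91/2 ≈ -45.500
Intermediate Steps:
M(L, W) = 1
X(G) = 7/2 (X(G) = -1/2*(-7) = 7/2)
F = 7/2 (F = 1*(7/2) = 7/2 ≈ 3.5000)
(F + R(-85, 128)) + z(h(-9)) = (7/2 - 62) + 13 = -117/2 + 13 = -91/2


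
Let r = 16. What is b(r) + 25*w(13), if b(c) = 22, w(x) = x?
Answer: 347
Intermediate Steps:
b(r) + 25*w(13) = 22 + 25*13 = 22 + 325 = 347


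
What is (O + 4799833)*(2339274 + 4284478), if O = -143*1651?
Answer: 30229081952480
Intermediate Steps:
O = -236093
(O + 4799833)*(2339274 + 4284478) = (-236093 + 4799833)*(2339274 + 4284478) = 4563740*6623752 = 30229081952480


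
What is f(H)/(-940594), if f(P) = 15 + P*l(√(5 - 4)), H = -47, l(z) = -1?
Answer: -31/470297 ≈ -6.5916e-5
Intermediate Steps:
f(P) = 15 - P (f(P) = 15 + P*(-1) = 15 - P)
f(H)/(-940594) = (15 - 1*(-47))/(-940594) = (15 + 47)*(-1/940594) = 62*(-1/940594) = -31/470297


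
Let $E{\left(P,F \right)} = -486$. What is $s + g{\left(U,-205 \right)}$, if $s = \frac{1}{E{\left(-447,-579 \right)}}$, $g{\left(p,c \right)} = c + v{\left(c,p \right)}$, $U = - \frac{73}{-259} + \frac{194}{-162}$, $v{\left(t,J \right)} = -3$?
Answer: $- \frac{101089}{486} \approx -208.0$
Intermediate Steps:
$U = - \frac{19210}{20979}$ ($U = \left(-73\right) \left(- \frac{1}{259}\right) + 194 \left(- \frac{1}{162}\right) = \frac{73}{259} - \frac{97}{81} = - \frac{19210}{20979} \approx -0.91568$)
$g{\left(p,c \right)} = -3 + c$ ($g{\left(p,c \right)} = c - 3 = -3 + c$)
$s = - \frac{1}{486}$ ($s = \frac{1}{-486} = - \frac{1}{486} \approx -0.0020576$)
$s + g{\left(U,-205 \right)} = - \frac{1}{486} - 208 = - \frac{101089}{486}$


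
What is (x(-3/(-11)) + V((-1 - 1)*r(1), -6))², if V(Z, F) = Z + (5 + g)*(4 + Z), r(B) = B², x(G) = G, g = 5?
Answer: 40401/121 ≈ 333.89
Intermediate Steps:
V(Z, F) = 40 + 11*Z (V(Z, F) = Z + (5 + 5)*(4 + Z) = Z + 10*(4 + Z) = Z + (40 + 10*Z) = 40 + 11*Z)
(x(-3/(-11)) + V((-1 - 1)*r(1), -6))² = (-3/(-11) + (40 + 11*((-1 - 1)*1²)))² = (-3*(-1/11) + (40 + 11*(-2*1)))² = (3/11 + (40 + 11*(-2)))² = (3/11 + (40 - 22))² = (3/11 + 18)² = (201/11)² = 40401/121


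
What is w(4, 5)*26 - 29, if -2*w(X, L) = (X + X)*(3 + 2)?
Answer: -549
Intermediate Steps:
w(X, L) = -5*X (w(X, L) = -(X + X)*(3 + 2)/2 = -2*X*5/2 = -5*X)
w(4, 5)*26 - 29 = -5*4*26 - 29 = -20*26 - 29 = -520 - 29 = -549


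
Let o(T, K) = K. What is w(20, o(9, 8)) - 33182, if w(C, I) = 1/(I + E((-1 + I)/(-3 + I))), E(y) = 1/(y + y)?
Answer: -3882280/117 ≈ -33182.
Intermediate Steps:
E(y) = 1/(2*y)
w(C, I) = 1/(I + (-3 + I)/(2*(-1 + I))) (w(C, I) = 1/(I + 1/(2*(((-1 + I)/(-3 + I))))) = 1/(I + ((-3 + I)/(-1 + I))/2) = 1/(I + (-3 + I)/(2*(-1 + I))))
w(20, o(9, 8)) - 33182 = 2*(-1 + 8)/(-3 - 1*8 + 2*8²) - 33182 = 2*7/(-3 - 8 + 2*64) - 33182 = 2*7/(-3 - 8 + 128) - 33182 = 2*7/117 - 33182 = 2*(1/117)*7 - 33182 = 14/117 - 33182 = -3882280/117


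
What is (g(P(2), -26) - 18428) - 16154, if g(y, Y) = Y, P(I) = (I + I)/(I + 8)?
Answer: -34608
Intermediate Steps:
P(I) = 2*I/(8 + I) (P(I) = (2*I)/(8 + I) = 2*I/(8 + I))
(g(P(2), -26) - 18428) - 16154 = (-26 - 18428) - 16154 = -18454 - 16154 = -34608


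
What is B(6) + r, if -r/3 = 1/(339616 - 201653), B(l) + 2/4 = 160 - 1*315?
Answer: -42906499/275926 ≈ -155.50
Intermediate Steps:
B(l) = -311/2 (B(l) = -½ + (160 - 1*315) = -½ + (160 - 315) = -½ - 155 = -311/2)
r = -3/137963 (r = -3/(339616 - 201653) = -3/137963 ≈ -2.1745e-5)
B(6) + r = -311/2 - 3/137963 = -42906499/275926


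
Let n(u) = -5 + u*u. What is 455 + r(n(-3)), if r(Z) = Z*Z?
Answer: 471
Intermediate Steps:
n(u) = -5 + u²
r(Z) = Z²
455 + r(n(-3)) = 455 + (-5 + (-3)²)² = 455 + (-5 + 9)² = 455 + 4² = 455 + 16 = 471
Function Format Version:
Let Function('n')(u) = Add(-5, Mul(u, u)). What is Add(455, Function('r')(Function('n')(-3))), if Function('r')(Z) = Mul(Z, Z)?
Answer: 471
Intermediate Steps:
Function('n')(u) = Add(-5, Pow(u, 2))
Function('r')(Z) = Pow(Z, 2)
Add(455, Function('r')(Function('n')(-3))) = Add(455, Pow(Add(-5, Pow(-3, 2)), 2)) = Add(455, Pow(Add(-5, 9), 2)) = Add(455, Pow(4, 2)) = Add(455, 16) = 471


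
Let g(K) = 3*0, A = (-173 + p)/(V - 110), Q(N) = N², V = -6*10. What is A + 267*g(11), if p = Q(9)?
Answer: 46/85 ≈ 0.54118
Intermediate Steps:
V = -60
p = 81 (p = 9² = 81)
A = 46/85 (A = (-173 + 81)/(-60 - 110) = -92/(-170) = -92*(-1/170) = 46/85 ≈ 0.54118)
g(K) = 0
A + 267*g(11) = 46/85 + 267*0 = 46/85 + 0 = 46/85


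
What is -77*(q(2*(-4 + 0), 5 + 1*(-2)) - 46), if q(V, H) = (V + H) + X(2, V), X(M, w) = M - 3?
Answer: 4004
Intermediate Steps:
X(M, w) = -3 + M
q(V, H) = -1 + H + V (q(V, H) = (V + H) + (-3 + 2) = (H + V) - 1 = -1 + H + V)
-77*(q(2*(-4 + 0), 5 + 1*(-2)) - 46) = -77*((-1 + (5 + 1*(-2)) + 2*(-4 + 0)) - 46) = -77*((-1 + (5 - 2) + 2*(-4)) - 46) = -77*((-1 + 3 - 8) - 46) = -77*(-6 - 46) = -77*(-52) = 4004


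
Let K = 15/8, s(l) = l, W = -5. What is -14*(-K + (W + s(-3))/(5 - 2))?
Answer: 763/12 ≈ 63.583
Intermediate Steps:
K = 15/8 (K = 15*(⅛) = 15/8 ≈ 1.8750)
-14*(-K + (W + s(-3))/(5 - 2)) = -14*(-1*15/8 + (-5 - 3)/(5 - 2)) = -14*(-15/8 - 8/3) = -14*(-109/24) = 763/12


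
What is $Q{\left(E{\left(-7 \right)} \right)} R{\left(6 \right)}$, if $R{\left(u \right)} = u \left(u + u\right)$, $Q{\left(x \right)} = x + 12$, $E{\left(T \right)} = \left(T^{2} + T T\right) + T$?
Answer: $7416$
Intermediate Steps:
$E{\left(T \right)} = T + 2 T^{2}$ ($E{\left(T \right)} = \left(T^{2} + T^{2}\right) + T = 2 T^{2} + T = T + 2 T^{2}$)
$Q{\left(x \right)} = 12 + x$
$R{\left(u \right)} = 2 u^{2}$ ($R{\left(u \right)} = u 2 u = 2 u^{2}$)
$Q{\left(E{\left(-7 \right)} \right)} R{\left(6 \right)} = \left(12 - 7 \left(1 + 2 \left(-7\right)\right)\right) 2 \cdot 6^{2} = \left(12 - 7 \left(1 - 14\right)\right) 2 \cdot 36 = \left(12 - -91\right) 72 = \left(12 + 91\right) 72 = 103 \cdot 72 = 7416$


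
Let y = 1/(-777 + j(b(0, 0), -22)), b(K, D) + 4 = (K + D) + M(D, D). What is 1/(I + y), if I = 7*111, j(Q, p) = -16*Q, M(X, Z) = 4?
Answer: 777/603728 ≈ 0.0012870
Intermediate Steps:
b(K, D) = D + K (b(K, D) = -4 + ((K + D) + 4) = -4 + ((D + K) + 4) = -4 + (4 + D + K) = D + K)
y = -1/777 (y = 1/(-777 - 16*(0 + 0)) = 1/(-777 - 16*0) = 1/(-777 + 0) = 1/(-777) = -1/777 ≈ -0.0012870)
I = 777
1/(I + y) = 1/(777 - 1/777) = 1/(603728/777) = 777/603728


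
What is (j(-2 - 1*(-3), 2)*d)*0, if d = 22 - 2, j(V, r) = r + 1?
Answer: 0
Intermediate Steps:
j(V, r) = 1 + r
d = 20
(j(-2 - 1*(-3), 2)*d)*0 = ((1 + 2)*20)*0 = (3*20)*0 = 60*0 = 0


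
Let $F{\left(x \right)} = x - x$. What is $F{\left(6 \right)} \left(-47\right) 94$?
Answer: $0$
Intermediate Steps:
$F{\left(x \right)} = 0$
$F{\left(6 \right)} \left(-47\right) 94 = 0 \left(-47\right) 94 = 0 \cdot 94 = 0$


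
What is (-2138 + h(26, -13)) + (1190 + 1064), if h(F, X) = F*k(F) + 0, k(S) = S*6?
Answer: 4172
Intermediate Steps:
k(S) = 6*S
h(F, X) = 6*F² (h(F, X) = F*(6*F) + 0 = 6*F² + 0 = 6*F²)
(-2138 + h(26, -13)) + (1190 + 1064) = (-2138 + 6*26²) + (1190 + 1064) = (-2138 + 6*676) + 2254 = (-2138 + 4056) + 2254 = 1918 + 2254 = 4172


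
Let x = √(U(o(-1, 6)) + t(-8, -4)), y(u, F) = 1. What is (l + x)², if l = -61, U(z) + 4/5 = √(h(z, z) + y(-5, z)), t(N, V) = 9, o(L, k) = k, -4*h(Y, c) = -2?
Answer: (610 - √10*√(82 + 5*√6))²/100 ≈ 3355.9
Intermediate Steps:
h(Y, c) = ½ (h(Y, c) = -¼*(-2) = ½)
U(z) = -⅘ + √6/2 (U(z) = -⅘ + √(½ + 1) = -⅘ + √(3/2) = -⅘ + √6/2)
x = √(41/5 + √6/2) (x = √((-⅘ + √6/2) + 9) = √(41/5 + √6/2) ≈ 3.0700)
(l + x)² = (-61 + √(820 + 50*√6)/10)²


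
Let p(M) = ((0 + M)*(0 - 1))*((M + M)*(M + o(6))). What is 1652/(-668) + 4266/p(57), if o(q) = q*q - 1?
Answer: -13756135/5546404 ≈ -2.4802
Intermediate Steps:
o(q) = -1 + q² (o(q) = q² - 1 = -1 + q²)
p(M) = -2*M²*(35 + M) (p(M) = ((0 + M)*(0 - 1))*((M + M)*(M + (-1 + 6²))) = (M*(-1))*((2*M)*(M + (-1 + 36))) = (-M)*((2*M)*(M + 35)) = (-M)*((2*M)*(35 + M)) = (-M)*(2*M*(35 + M)) = -2*M²*(35 + M))
1652/(-668) + 4266/p(57) = 1652/(-668) + 4266/((2*57²*(-35 - 1*57))) = 1652*(-1/668) + 4266/((2*3249*(-35 - 57))) = -413/167 + 4266/((2*3249*(-92))) = -413/167 + 4266/(-597816) = -413/167 + 4266*(-1/597816) = -413/167 - 237/33212 = -13756135/5546404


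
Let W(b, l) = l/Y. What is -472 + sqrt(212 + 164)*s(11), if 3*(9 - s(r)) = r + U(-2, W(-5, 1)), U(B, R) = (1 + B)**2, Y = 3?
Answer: -472 + 10*sqrt(94) ≈ -375.05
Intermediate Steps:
W(b, l) = l/3
s(r) = 26/3 - r/3 (s(r) = 9 - (r + (1 - 2)**2)/3 = 9 - (r + (-1)**2)/3 = 9 - (r + 1)/3 = 9 - (1 + r)/3 = 9 + (-1/3 - r/3) = 26/3 - r/3)
-472 + sqrt(212 + 164)*s(11) = -472 + sqrt(212 + 164)*(26/3 - 1/3*11) = -472 + sqrt(376)*(26/3 - 11/3) = -472 + (2*sqrt(94))*5 = -472 + 10*sqrt(94)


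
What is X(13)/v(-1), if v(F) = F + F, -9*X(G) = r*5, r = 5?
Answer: 25/18 ≈ 1.3889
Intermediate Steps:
X(G) = -25/9 (X(G) = -5*5/9 = -⅑*25 = -25/9)
v(F) = 2*F
X(13)/v(-1) = -25/(9*(2*(-1))) = -25/9/(-2) = -25/9*(-½) = 25/18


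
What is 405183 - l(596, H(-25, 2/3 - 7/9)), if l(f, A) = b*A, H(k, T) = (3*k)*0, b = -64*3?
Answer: 405183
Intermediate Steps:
b = -192
H(k, T) = 0
l(f, A) = -192*A
405183 - l(596, H(-25, 2/3 - 7/9)) = 405183 - (-192)*0 = 405183 - 1*0 = 405183 + 0 = 405183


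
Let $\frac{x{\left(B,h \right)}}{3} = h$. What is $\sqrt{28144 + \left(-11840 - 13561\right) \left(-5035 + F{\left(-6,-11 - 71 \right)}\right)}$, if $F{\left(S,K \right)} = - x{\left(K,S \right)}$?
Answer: $\sqrt{127464961} \approx 11290.0$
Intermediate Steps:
$x{\left(B,h \right)} = 3 h$
$F{\left(S,K \right)} = - 3 S$
$\sqrt{28144 + \left(-11840 - 13561\right) \left(-5035 + F{\left(-6,-11 - 71 \right)}\right)} = \sqrt{28144 + \left(-11840 - 13561\right) \left(-5035 - -18\right)} = \sqrt{28144 - 25401 \left(-5035 + 18\right)} = \sqrt{28144 - -127436817} = \sqrt{28144 + 127436817} = \sqrt{127464961}$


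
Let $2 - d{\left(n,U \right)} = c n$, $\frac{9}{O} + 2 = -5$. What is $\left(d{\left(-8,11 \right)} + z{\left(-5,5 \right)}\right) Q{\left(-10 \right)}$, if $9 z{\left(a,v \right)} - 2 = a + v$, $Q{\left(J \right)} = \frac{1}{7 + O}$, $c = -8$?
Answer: $- \frac{973}{90} \approx -10.811$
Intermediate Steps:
$O = - \frac{9}{7}$ ($O = \frac{9}{-2 - 5} = \frac{9}{-7} = 9 \left(- \frac{1}{7}\right) = - \frac{9}{7} \approx -1.2857$)
$Q{\left(J \right)} = \frac{7}{40}$ ($Q{\left(J \right)} = \frac{1}{7 - \frac{9}{7}} = \frac{1}{\frac{40}{7}} = \frac{7}{40}$)
$z{\left(a,v \right)} = \frac{2}{9} + \frac{a}{9} + \frac{v}{9}$ ($z{\left(a,v \right)} = \frac{2}{9} + \frac{a + v}{9} = \frac{2}{9} + \left(\frac{a}{9} + \frac{v}{9}\right) = \frac{2}{9} + \frac{a}{9} + \frac{v}{9}$)
$d{\left(n,U \right)} = 2 + 8 n$ ($d{\left(n,U \right)} = 2 - - 8 n = 2 + 8 n$)
$\left(d{\left(-8,11 \right)} + z{\left(-5,5 \right)}\right) Q{\left(-10 \right)} = \left(\left(2 + 8 \left(-8\right)\right) + \left(\frac{2}{9} + \frac{1}{9} \left(-5\right) + \frac{1}{9} \cdot 5\right)\right) \frac{7}{40} = \left(\left(2 - 64\right) + \left(\frac{2}{9} - \frac{5}{9} + \frac{5}{9}\right)\right) \frac{7}{40} = \left(-62 + \frac{2}{9}\right) \frac{7}{40} = \left(- \frac{556}{9}\right) \frac{7}{40} = - \frac{973}{90}$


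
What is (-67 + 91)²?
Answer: 576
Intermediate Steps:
(-67 + 91)² = 24² = 576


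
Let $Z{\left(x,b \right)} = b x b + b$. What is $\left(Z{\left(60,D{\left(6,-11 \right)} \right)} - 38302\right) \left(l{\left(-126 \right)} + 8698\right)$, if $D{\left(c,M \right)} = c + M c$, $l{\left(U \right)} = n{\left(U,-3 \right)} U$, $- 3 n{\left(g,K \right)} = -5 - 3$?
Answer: $1485408956$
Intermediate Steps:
$n{\left(g,K \right)} = \frac{8}{3}$ ($n{\left(g,K \right)} = - \frac{-5 - 3}{3} = \left(- \frac{1}{3}\right) \left(-8\right) = \frac{8}{3}$)
$l{\left(U \right)} = \frac{8 U}{3}$
$Z{\left(x,b \right)} = b + x b^{2}$ ($Z{\left(x,b \right)} = x b^{2} + b = b + x b^{2}$)
$\left(Z{\left(60,D{\left(6,-11 \right)} \right)} - 38302\right) \left(l{\left(-126 \right)} + 8698\right) = \left(6 \left(1 - 11\right) \left(1 + 6 \left(1 - 11\right) 60\right) - 38302\right) \left(\frac{8}{3} \left(-126\right) + 8698\right) = \left(6 \left(-10\right) \left(1 + 6 \left(-10\right) 60\right) - 38302\right) \left(-336 + 8698\right) = \left(- 60 \left(1 - 3600\right) - 38302\right) 8362 = \left(\left(-60\right) \left(-3599\right) - 38302\right) 8362 = \left(215940 - 38302\right) 8362 = 177638 \cdot 8362 = 1485408956$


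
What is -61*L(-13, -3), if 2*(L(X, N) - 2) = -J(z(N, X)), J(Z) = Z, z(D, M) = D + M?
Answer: -610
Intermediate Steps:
L(X, N) = 2 - N/2 - X/2 (L(X, N) = 2 + (-(N + X))/2 = 2 + (-N - X)/2 = 2 + (-N/2 - X/2) = 2 - N/2 - X/2)
-61*L(-13, -3) = -61*(2 - ½*(-3) - ½*(-13)) = -61*(2 + 3/2 + 13/2) = -61*10 = -610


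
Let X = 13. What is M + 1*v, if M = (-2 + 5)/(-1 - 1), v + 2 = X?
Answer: 19/2 ≈ 9.5000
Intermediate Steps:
v = 11 (v = -2 + 13 = 11)
M = -3/2 (M = 3/(-2) = 3*(-1/2) = -3/2 ≈ -1.5000)
M + 1*v = -3/2 + 1*11 = -3/2 + 11 = 19/2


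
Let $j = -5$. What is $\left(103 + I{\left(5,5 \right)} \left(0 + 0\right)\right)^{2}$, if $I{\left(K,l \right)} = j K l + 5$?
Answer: $10609$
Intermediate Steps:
$I{\left(K,l \right)} = 5 - 5 K l$ ($I{\left(K,l \right)} = - 5 K l + 5 = 5 - 5 K l$)
$\left(103 + I{\left(5,5 \right)} \left(0 + 0\right)\right)^{2} = \left(103 + \left(5 - 25 \cdot 5\right) \left(0 + 0\right)\right)^{2} = \left(103 + \left(5 - 125\right) 0\right)^{2} = \left(103 - 0\right)^{2} = \left(103 + 0\right)^{2} = 103^{2} = 10609$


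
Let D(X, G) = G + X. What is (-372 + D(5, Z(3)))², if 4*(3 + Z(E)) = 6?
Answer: 543169/4 ≈ 1.3579e+5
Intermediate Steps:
Z(E) = -3/2 (Z(E) = -3 + (¼)*6 = -3 + 3/2 = -3/2)
(-372 + D(5, Z(3)))² = (-372 + (-3/2 + 5))² = (-372 + 7/2)² = (-737/2)² = 543169/4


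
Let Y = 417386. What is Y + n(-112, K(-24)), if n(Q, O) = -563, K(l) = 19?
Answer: 416823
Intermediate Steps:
Y + n(-112, K(-24)) = 417386 - 563 = 416823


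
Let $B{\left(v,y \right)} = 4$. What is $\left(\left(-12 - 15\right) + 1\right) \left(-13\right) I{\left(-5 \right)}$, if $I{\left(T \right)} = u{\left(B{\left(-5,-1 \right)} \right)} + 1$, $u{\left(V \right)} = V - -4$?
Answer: $3042$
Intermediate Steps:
$u{\left(V \right)} = 4 + V$ ($u{\left(V \right)} = V + 4 = 4 + V$)
$I{\left(T \right)} = 9$ ($I{\left(T \right)} = \left(4 + 4\right) + 1 = 8 + 1 = 9$)
$\left(\left(-12 - 15\right) + 1\right) \left(-13\right) I{\left(-5 \right)} = \left(\left(-12 - 15\right) + 1\right) \left(-13\right) 9 = \left(-27 + 1\right) \left(-13\right) 9 = \left(-26\right) \left(-13\right) 9 = 338 \cdot 9 = 3042$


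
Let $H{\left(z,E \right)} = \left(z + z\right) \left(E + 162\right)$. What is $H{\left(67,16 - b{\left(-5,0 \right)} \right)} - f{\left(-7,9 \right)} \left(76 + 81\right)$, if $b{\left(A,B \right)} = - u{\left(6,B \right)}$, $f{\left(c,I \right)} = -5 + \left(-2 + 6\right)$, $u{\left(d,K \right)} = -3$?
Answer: $23607$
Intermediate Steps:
$f{\left(c,I \right)} = -1$ ($f{\left(c,I \right)} = -5 + 4 = -1$)
$b{\left(A,B \right)} = 3$ ($b{\left(A,B \right)} = \left(-1\right) \left(-3\right) = 3$)
$H{\left(z,E \right)} = 2 z \left(162 + E\right)$
$H{\left(67,16 - b{\left(-5,0 \right)} \right)} - f{\left(-7,9 \right)} \left(76 + 81\right) = 2 \cdot 67 \left(162 + \left(16 - 3\right)\right) - - (76 + 81) = 2 \cdot 67 \left(162 + \left(16 - 3\right)\right) - \left(-1\right) 157 = 2 \cdot 67 \left(162 + 13\right) - -157 = 2 \cdot 67 \cdot 175 + 157 = 23450 + 157 = 23607$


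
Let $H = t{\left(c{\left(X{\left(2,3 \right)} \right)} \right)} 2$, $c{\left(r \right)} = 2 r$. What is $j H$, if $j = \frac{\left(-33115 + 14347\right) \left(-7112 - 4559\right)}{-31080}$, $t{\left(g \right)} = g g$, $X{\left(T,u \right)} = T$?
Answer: $- \frac{292055104}{1295} \approx -2.2553 \cdot 10^{5}$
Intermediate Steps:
$t{\left(g \right)} = g^{2}$
$H = 32$ ($H = \left(2 \cdot 2\right)^{2} \cdot 2 = 4^{2} \cdot 2 = 16 \cdot 2 = 32$)
$j = - \frac{9126722}{1295}$ ($j = \left(-18768\right) \left(-11671\right) \left(- \frac{1}{31080}\right) = 219041328 \left(- \frac{1}{31080}\right) = - \frac{9126722}{1295} \approx -7047.7$)
$j H = \left(- \frac{9126722}{1295}\right) 32 = - \frac{292055104}{1295}$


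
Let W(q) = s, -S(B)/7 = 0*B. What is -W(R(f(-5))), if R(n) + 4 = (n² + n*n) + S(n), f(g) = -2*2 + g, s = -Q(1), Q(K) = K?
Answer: 1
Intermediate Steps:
S(B) = 0 (S(B) = -0*B = -7*0 = 0)
s = -1 (s = -1*1 = -1)
f(g) = -4 + g
R(n) = -4 + 2*n² (R(n) = -4 + ((n² + n*n) + 0) = -4 + ((n² + n²) + 0) = -4 + (2*n² + 0) = -4 + 2*n²)
W(q) = -1
-W(R(f(-5))) = -1*(-1) = 1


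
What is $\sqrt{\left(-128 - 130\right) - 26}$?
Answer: $2 i \sqrt{71} \approx 16.852 i$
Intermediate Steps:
$\sqrt{\left(-128 - 130\right) - 26} = \sqrt{-258 - 26} = \sqrt{-284} = 2 i \sqrt{71}$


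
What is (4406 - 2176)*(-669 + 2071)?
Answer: 3126460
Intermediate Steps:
(4406 - 2176)*(-669 + 2071) = 2230*1402 = 3126460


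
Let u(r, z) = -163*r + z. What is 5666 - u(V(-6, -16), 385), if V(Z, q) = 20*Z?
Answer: -14279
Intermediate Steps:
u(r, z) = z - 163*r
5666 - u(V(-6, -16), 385) = 5666 - (385 - 3260*(-6)) = 5666 - (385 - 163*(-120)) = 5666 - (385 + 19560) = 5666 - 1*19945 = 5666 - 19945 = -14279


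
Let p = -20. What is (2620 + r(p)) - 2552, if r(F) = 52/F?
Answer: 327/5 ≈ 65.400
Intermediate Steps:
(2620 + r(p)) - 2552 = (2620 + 52/(-20)) - 2552 = (2620 + 52*(-1/20)) - 2552 = (2620 - 13/5) - 2552 = 13087/5 - 2552 = 327/5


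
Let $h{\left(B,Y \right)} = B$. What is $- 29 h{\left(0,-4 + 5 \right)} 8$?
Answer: $0$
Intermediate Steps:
$- 29 h{\left(0,-4 + 5 \right)} 8 = \left(-29\right) 0 \cdot 8 = 0 \cdot 8 = 0$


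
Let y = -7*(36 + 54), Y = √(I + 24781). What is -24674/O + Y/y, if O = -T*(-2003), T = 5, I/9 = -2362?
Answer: -24674/10015 - √3523/630 ≈ -2.5579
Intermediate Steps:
I = -21258 (I = 9*(-2362) = -21258)
Y = √3523 (Y = √(-21258 + 24781) = √3523 ≈ 59.355)
y = -630 (y = -7*90 = -630)
O = 10015 (O = -5*(-2003) = -1*(-10015) = 10015)
-24674/O + Y/y = -24674/10015 + √3523/(-630) = -24674*1/10015 + √3523*(-1/630) = -24674/10015 - √3523/630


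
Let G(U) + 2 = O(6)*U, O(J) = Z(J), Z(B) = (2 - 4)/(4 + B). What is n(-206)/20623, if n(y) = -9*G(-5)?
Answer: 9/20623 ≈ 0.00043641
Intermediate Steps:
Z(B) = -2/(4 + B)
O(J) = -2/(4 + J)
G(U) = -2 - U/5 (G(U) = -2 + (-2/(4 + 6))*U = -2 + (-2/10)*U = -2 + (-2*⅒)*U = -2 - U/5)
n(y) = 9 (n(y) = -9*(-2 - ⅕*(-5)) = -9*(-2 + 1) = -9*(-1) = 9)
n(-206)/20623 = 9/20623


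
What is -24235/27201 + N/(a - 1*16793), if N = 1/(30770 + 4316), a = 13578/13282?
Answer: -94822677295817881/106427548595415864 ≈ -0.89096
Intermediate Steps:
a = 6789/6641 (a = 13578*(1/13282) = 6789/6641 ≈ 1.0223)
N = 1/35086 ≈ 2.8501e-5
-24235/27201 + N/(a - 1*16793) = -24235/27201 + 1/(35086*(6789/6641 - 1*16793)) = -24235*1/27201 + 1/(35086*(6789/6641 - 16793)) = -24235/27201 + 1/(35086*(-111515524/6641)) = -24235/27201 + (1/35086)*(-6641/111515524) = -24235/27201 - 6641/3912633675064 = -94822677295817881/106427548595415864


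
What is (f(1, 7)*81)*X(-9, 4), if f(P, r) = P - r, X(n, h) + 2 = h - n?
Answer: -5346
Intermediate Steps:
X(n, h) = -2 + h - n (X(n, h) = -2 + (h - n) = -2 + h - n)
(f(1, 7)*81)*X(-9, 4) = ((1 - 1*7)*81)*(-2 + 4 - 1*(-9)) = ((1 - 7)*81)*(-2 + 4 + 9) = -6*81*11 = -486*11 = -5346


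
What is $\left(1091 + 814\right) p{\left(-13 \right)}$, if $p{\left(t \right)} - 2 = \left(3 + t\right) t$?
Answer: $251460$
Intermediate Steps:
$p{\left(t \right)} = 2 + t \left(3 + t\right)$ ($p{\left(t \right)} = 2 + \left(3 + t\right) t = 2 + t \left(3 + t\right)$)
$\left(1091 + 814\right) p{\left(-13 \right)} = \left(1091 + 814\right) \left(2 + \left(-13\right)^{2} + 3 \left(-13\right)\right) = 1905 \left(2 + 169 - 39\right) = 1905 \cdot 132 = 251460$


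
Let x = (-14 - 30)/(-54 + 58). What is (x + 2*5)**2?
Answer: 1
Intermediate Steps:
x = -11 (x = -44/4 = -44*1/4 = -11)
(x + 2*5)**2 = (-11 + 2*5)**2 = (-11 + 10)**2 = (-1)**2 = 1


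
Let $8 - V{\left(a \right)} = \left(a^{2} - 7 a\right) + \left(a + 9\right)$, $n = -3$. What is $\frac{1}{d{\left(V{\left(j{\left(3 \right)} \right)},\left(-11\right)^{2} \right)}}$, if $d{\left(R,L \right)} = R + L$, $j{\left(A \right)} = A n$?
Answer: $- \frac{1}{15} \approx -0.066667$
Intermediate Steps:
$j{\left(A \right)} = - 3 A$ ($j{\left(A \right)} = A \left(-3\right) = - 3 A$)
$V{\left(a \right)} = -1 - a^{2} + 6 a$ ($V{\left(a \right)} = 8 - \left(\left(a^{2} - 7 a\right) + \left(a + 9\right)\right) = 8 - \left(\left(a^{2} - 7 a\right) + \left(9 + a\right)\right) = 8 - \left(9 + a^{2} - 6 a\right) = -1 - a^{2} + 6 a$)
$d{\left(R,L \right)} = L + R$
$\frac{1}{d{\left(V{\left(j{\left(3 \right)} \right)},\left(-11\right)^{2} \right)}} = \frac{1}{\left(-11\right)^{2} - \left(1 + \left(\left(-3\right) 3\right)^{2} - \left(-18\right) 3\right)} = \frac{1}{121 - 136} = \frac{1}{-15} = - \frac{1}{15}$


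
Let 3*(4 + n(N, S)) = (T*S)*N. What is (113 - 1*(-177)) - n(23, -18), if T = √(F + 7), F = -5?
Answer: 294 + 138*√2 ≈ 489.16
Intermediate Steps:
T = √2 (T = √(-5 + 7) = √2 ≈ 1.4142)
n(N, S) = -4 + N*S*√2/3 (n(N, S) = -4 + ((√2*S)*N)/3 = -4 + ((S*√2)*N)/3 = -4 + (N*S*√2)/3 = -4 + N*S*√2/3)
(113 - 1*(-177)) - n(23, -18) = (113 - 1*(-177)) - (-4 + (⅓)*23*(-18)*√2) = (113 + 177) - (-4 - 138*√2) = 290 + (4 + 138*√2) = 294 + 138*√2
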